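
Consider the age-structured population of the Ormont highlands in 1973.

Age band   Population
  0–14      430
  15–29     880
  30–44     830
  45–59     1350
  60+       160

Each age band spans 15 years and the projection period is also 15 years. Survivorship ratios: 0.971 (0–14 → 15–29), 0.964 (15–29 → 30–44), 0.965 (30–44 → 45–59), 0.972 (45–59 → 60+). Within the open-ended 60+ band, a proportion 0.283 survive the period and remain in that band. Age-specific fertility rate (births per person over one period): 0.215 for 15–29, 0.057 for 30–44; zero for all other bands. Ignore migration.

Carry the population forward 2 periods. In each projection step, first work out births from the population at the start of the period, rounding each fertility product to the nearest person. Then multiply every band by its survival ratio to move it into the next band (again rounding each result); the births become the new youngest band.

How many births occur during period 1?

236

[period 1]
Births: 880 * 0.215 = 189, 830 * 0.057 = 47 → 236
15–29: 430 * 0.971 = 418
30–44: 880 * 0.964 = 848
45–59: 830 * 0.965 = 801
60+: 1350 * 0.972 + 160 * 0.283 = 1312 + 45 = 1357
Giving 236 / 418 / 848 / 801 / 1357.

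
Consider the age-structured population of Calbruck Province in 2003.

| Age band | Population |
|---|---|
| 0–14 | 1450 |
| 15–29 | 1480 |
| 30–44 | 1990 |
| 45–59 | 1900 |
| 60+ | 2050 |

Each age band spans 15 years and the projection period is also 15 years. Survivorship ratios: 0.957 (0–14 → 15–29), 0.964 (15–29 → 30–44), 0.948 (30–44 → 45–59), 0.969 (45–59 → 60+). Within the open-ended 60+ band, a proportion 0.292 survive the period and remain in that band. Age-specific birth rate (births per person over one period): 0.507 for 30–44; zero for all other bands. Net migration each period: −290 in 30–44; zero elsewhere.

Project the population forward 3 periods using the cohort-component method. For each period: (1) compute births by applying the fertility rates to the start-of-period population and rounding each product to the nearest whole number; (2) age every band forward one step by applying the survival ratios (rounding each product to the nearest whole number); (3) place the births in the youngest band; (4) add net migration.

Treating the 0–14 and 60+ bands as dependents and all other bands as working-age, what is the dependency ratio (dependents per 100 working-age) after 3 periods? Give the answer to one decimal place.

Let band 1 be 0–14 through band 5 = 60+.
— Period 1 —
Births: 1990 × 0.507 = 1009
Band 2: 1450 × 0.957 = 1388
Band 3: 1480 × 0.964 = 1427
Band 4: 1990 × 0.948 = 1887
Band 5: 1900 × 0.969 + 2050 × 0.292 = 1841 + 599 = 2440
Net migration: Band 3 − 290 → 1137
End of period: [1009, 1388, 1137, 1887, 2440]
— Period 2 —
Births: 1137 × 0.507 = 576
Band 2: 1009 × 0.957 = 966
Band 3: 1388 × 0.964 = 1338
Band 4: 1137 × 0.948 = 1078
Band 5: 1887 × 0.969 + 2440 × 0.292 = 1829 + 712 = 2541
Net migration: Band 3 − 290 → 1048
End of period: [576, 966, 1048, 1078, 2541]
— Period 3 —
Births: 1048 × 0.507 = 531
Band 2: 576 × 0.957 = 551
Band 3: 966 × 0.964 = 931
Band 4: 1048 × 0.948 = 994
Band 5: 1078 × 0.969 + 2541 × 0.292 = 1045 + 742 = 1787
Net migration: Band 3 − 290 → 641
End of period: [531, 551, 641, 994, 1787]
Dependents (band 0–14 + band 60+) = 531 + 1787 = 2318; working-age = 2186; ratio = 2318/2186 × 100 = 106.0

106.0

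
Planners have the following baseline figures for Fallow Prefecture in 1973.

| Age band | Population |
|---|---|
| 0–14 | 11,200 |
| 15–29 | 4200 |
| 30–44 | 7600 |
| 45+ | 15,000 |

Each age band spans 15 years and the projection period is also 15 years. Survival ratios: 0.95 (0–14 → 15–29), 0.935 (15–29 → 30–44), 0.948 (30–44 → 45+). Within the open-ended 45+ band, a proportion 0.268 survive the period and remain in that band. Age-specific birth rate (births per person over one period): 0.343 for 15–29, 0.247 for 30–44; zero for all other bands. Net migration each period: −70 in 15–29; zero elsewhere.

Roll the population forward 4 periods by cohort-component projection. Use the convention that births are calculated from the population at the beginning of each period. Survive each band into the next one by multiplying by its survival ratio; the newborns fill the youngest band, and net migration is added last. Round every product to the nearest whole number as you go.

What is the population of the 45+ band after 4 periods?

Period 1:
Births: 4200 * 0.343 = 1441  |  7600 * 0.247 = 1877 ⇒ total 3318
15–29: 11200 * 0.95 = 10640
30–44: 4200 * 0.935 = 3927
45+: 7600 * 0.948 + 15000 * 0.268 = 7205 + 4020 = 11225
Net migration: 15–29 − 70 → 10570
End of period: [3318, 10570, 3927, 11225]
Period 2:
Births: 10570 * 0.343 = 3626  |  3927 * 0.247 = 970 ⇒ total 4596
15–29: 3318 * 0.95 = 3152
30–44: 10570 * 0.935 = 9883
45+: 3927 * 0.948 + 11225 * 0.268 = 3723 + 3008 = 6731
Net migration: 15–29 − 70 → 3082
End of period: [4596, 3082, 9883, 6731]
Period 3:
Births: 3082 * 0.343 = 1057  |  9883 * 0.247 = 2441 ⇒ total 3498
15–29: 4596 * 0.95 = 4366
30–44: 3082 * 0.935 = 2882
45+: 9883 * 0.948 + 6731 * 0.268 = 9369 + 1804 = 11173
Net migration: 15–29 − 70 → 4296
End of period: [3498, 4296, 2882, 11173]
Period 4:
Births: 4296 * 0.343 = 1474  |  2882 * 0.247 = 712 ⇒ total 2186
15–29: 3498 * 0.95 = 3323
30–44: 4296 * 0.935 = 4017
45+: 2882 * 0.948 + 11173 * 0.268 = 2732 + 2994 = 5726
Net migration: 15–29 − 70 → 3253
End of period: [2186, 3253, 4017, 5726]

5726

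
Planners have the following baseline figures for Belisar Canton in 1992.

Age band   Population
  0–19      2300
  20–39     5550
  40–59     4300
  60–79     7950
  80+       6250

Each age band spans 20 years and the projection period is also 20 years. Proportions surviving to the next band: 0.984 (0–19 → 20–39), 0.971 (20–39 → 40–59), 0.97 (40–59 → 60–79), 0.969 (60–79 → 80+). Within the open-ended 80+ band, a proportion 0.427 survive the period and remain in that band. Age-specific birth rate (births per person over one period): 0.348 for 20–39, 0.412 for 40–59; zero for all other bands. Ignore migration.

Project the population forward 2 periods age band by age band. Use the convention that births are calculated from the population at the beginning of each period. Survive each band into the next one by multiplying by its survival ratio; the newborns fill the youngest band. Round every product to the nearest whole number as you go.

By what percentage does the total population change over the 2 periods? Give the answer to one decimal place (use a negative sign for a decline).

-14.4

[period 1]
Births: 5550 × 0.348 = 1931, 4300 × 0.412 = 1772 — total 3703
20–39: 2300 × 0.984 = 2263
40–59: 5550 × 0.971 = 5389
60–79: 4300 × 0.97 = 4171
80+: 7950 × 0.969 + 6250 × 0.427 = 7704 + 2669 = 10373
End of period: [3703, 2263, 5389, 4171, 10373]
[period 2]
Births: 2263 × 0.348 = 788, 5389 × 0.412 = 2220 — total 3008
20–39: 3703 × 0.984 = 3644
40–59: 2263 × 0.971 = 2197
60–79: 5389 × 0.97 = 5227
80+: 4171 × 0.969 + 10373 × 0.427 = 4042 + 4429 = 8471
End of period: [3008, 3644, 2197, 5227, 8471]
Total: 26350 → 22547; change = -3803; percentage change = -14.4%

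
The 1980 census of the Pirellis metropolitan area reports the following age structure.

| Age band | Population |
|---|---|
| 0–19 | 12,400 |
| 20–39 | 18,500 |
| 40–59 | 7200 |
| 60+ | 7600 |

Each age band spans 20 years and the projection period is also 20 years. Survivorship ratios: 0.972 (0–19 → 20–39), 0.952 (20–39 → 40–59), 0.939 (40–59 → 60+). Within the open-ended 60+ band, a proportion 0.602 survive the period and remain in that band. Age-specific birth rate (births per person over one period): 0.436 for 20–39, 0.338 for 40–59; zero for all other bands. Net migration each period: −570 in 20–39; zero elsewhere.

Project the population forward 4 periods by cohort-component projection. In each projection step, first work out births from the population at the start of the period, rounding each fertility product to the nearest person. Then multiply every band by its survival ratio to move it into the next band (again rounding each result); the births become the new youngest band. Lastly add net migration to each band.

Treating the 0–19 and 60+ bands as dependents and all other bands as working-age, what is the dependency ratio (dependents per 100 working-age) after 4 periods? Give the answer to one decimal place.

184.1

— Period 1 —
Births: 18500 × 0.436 = 8066  |  7200 × 0.338 = 2434 ⇒ total 10500
20–39: 12400 × 0.972 = 12053
40–59: 18500 × 0.952 = 17612
60+: 7200 × 0.939 + 7600 × 0.602 = 6761 + 4575 = 11336
Net migration: 20–39 − 570 → 11483
Giving 10500 / 11483 / 17612 / 11336.
— Period 2 —
Births: 11483 × 0.436 = 5007  |  17612 × 0.338 = 5953 ⇒ total 10960
20–39: 10500 × 0.972 = 10206
40–59: 11483 × 0.952 = 10932
60+: 17612 × 0.939 + 11336 × 0.602 = 16538 + 6824 = 23362
Net migration: 20–39 − 570 → 9636
Giving 10960 / 9636 / 10932 / 23362.
— Period 3 —
Births: 9636 × 0.436 = 4201  |  10932 × 0.338 = 3695 ⇒ total 7896
20–39: 10960 × 0.972 = 10653
40–59: 9636 × 0.952 = 9173
60+: 10932 × 0.939 + 23362 × 0.602 = 10265 + 14064 = 24329
Net migration: 20–39 − 570 → 10083
Giving 7896 / 10083 / 9173 / 24329.
— Period 4 —
Births: 10083 × 0.436 = 4396  |  9173 × 0.338 = 3100 ⇒ total 7496
20–39: 7896 × 0.972 = 7675
40–59: 10083 × 0.952 = 9599
60+: 9173 × 0.939 + 24329 × 0.602 = 8613 + 14646 = 23259
Net migration: 20–39 − 570 → 7105
Giving 7496 / 7105 / 9599 / 23259.
Dependents (band 0–19 + band 60+) = 7496 + 23259 = 30755; working-age = 16704; ratio = 30755/16704 × 100 = 184.1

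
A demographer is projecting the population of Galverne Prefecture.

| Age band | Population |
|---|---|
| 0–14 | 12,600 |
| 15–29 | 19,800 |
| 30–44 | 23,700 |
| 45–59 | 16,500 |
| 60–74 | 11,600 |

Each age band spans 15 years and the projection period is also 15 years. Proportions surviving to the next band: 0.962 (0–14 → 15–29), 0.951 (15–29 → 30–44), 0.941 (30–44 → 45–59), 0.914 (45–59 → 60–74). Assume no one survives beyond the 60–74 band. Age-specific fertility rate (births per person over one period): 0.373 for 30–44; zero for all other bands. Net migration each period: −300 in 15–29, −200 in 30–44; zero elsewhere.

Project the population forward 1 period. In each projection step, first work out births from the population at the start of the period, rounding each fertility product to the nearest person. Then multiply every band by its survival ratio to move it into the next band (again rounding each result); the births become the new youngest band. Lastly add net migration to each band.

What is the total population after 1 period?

— Period 1 —
Births: 23700 × 0.373 = 8840
15–29: 12600 × 0.962 = 12121
30–44: 19800 × 0.951 = 18830
45–59: 23700 × 0.941 = 22302
60–74: 16500 × 0.914 = 15081
Net migration: 15–29 − 300 → 11821; 30–44 − 200 → 18630
End of period: [8840, 11821, 18630, 22302, 15081]
Total after period 1: 8840 + 11821 + 18630 + 22302 + 15081 = 76674

76674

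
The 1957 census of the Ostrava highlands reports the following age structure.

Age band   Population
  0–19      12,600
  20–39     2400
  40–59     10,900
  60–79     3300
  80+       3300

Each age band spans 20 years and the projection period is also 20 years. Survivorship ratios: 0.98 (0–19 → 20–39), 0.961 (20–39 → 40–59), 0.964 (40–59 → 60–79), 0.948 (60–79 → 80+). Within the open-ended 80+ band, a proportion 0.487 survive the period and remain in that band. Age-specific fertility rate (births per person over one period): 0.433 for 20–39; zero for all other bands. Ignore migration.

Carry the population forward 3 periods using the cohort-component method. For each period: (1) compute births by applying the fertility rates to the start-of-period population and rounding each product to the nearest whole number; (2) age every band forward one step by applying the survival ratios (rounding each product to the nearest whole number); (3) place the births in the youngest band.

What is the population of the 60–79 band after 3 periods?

11439

After projecting period 1:
Births: 2400 * 0.433 = 1039
20–39: 12600 * 0.98 = 12348
40–59: 2400 * 0.961 = 2306
60–79: 10900 * 0.964 = 10508
80+: 3300 * 0.948 + 3300 * 0.487 = 3128 + 1607 = 4735
Population now: 0–19=1039, 20–39=12348, 40–59=2306, 60–79=10508, 80+=4735
After projecting period 2:
Births: 12348 * 0.433 = 5347
20–39: 1039 * 0.98 = 1018
40–59: 12348 * 0.961 = 11866
60–79: 2306 * 0.964 = 2223
80+: 10508 * 0.948 + 4735 * 0.487 = 9962 + 2306 = 12268
Population now: 0–19=5347, 20–39=1018, 40–59=11866, 60–79=2223, 80+=12268
After projecting period 3:
Births: 1018 * 0.433 = 441
20–39: 5347 * 0.98 = 5240
40–59: 1018 * 0.961 = 978
60–79: 11866 * 0.964 = 11439
80+: 2223 * 0.948 + 12268 * 0.487 = 2107 + 5975 = 8082
Population now: 0–19=441, 20–39=5240, 40–59=978, 60–79=11439, 80+=8082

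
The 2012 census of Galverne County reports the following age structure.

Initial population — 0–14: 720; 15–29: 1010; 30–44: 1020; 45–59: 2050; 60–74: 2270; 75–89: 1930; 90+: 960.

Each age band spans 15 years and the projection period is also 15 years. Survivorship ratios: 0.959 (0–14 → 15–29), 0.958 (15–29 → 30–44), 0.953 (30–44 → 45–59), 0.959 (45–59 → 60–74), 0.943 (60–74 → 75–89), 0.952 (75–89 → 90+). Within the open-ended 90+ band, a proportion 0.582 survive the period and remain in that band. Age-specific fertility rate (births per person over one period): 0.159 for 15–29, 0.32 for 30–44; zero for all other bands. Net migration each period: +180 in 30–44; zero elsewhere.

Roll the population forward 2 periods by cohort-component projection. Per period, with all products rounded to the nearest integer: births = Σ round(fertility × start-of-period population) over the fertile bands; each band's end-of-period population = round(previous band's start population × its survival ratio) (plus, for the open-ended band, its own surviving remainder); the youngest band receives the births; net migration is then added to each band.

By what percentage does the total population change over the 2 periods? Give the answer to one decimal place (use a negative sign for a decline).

Call the groups 1 to 7, youngest first.
After projecting period 1:
Births: 1010 * 0.159 = 161  |  1020 * 0.32 = 326 — total 487
Group 2: 720 * 0.959 = 690
Group 3: 1010 * 0.958 = 968
Group 4: 1020 * 0.953 = 972
Group 5: 2050 * 0.959 = 1966
Group 6: 2270 * 0.943 = 2141
Group 7: 1930 * 0.952 + 960 * 0.582 = 1837 + 559 = 2396
Net migration: Group 3 + 180 → 1148
Population now: 0–14=487, 15–29=690, 30–44=1148, 45–59=972, 60–74=1966, 75–89=2141, 90+=2396
After projecting period 2:
Births: 690 * 0.159 = 110  |  1148 * 0.32 = 367 — total 477
Group 2: 487 * 0.959 = 467
Group 3: 690 * 0.958 = 661
Group 4: 1148 * 0.953 = 1094
Group 5: 972 * 0.959 = 932
Group 6: 1966 * 0.943 = 1854
Group 7: 2141 * 0.952 + 2396 * 0.582 = 2038 + 1394 = 3432
Net migration: Group 3 + 180 → 841
Population now: 0–14=477, 15–29=467, 30–44=841, 45–59=1094, 60–74=932, 75–89=1854, 90+=3432
Total: 9960 → 9097; change = -863; percentage change = -8.7%

-8.7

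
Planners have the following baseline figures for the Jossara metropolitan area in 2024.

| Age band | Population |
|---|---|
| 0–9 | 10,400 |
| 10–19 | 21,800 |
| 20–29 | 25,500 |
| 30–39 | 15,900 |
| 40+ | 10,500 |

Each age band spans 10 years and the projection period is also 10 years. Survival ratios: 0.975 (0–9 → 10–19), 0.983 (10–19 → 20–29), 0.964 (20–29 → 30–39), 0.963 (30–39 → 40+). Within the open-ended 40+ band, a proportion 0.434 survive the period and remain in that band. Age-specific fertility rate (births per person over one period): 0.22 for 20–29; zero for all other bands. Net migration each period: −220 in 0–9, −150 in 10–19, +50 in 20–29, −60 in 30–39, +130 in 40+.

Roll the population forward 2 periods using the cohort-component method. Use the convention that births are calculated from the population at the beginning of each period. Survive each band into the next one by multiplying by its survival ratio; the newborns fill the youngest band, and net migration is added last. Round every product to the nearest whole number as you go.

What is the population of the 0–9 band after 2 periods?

4505

After projecting period 1:
Births: 25500 * 0.22 = 5610
10–19: 10400 * 0.975 = 10140
20–29: 21800 * 0.983 = 21429
30–39: 25500 * 0.964 = 24582
40+: 15900 * 0.963 + 10500 * 0.434 = 15312 + 4557 = 19869
Net migration: 0–9 − 220 → 5390; 10–19 − 150 → 9990; 20–29 + 50 → 21479; 30–39 − 60 → 24522; 40+ + 130 → 19999
Population now: 0–9=5390, 10–19=9990, 20–29=21479, 30–39=24522, 40+=19999
After projecting period 2:
Births: 21479 * 0.22 = 4725
10–19: 5390 * 0.975 = 5255
20–29: 9990 * 0.983 = 9820
30–39: 21479 * 0.964 = 20706
40+: 24522 * 0.963 + 19999 * 0.434 = 23615 + 8680 = 32295
Net migration: 0–9 − 220 → 4505; 10–19 − 150 → 5105; 20–29 + 50 → 9870; 30–39 − 60 → 20646; 40+ + 130 → 32425
Population now: 0–9=4505, 10–19=5105, 20–29=9870, 30–39=20646, 40+=32425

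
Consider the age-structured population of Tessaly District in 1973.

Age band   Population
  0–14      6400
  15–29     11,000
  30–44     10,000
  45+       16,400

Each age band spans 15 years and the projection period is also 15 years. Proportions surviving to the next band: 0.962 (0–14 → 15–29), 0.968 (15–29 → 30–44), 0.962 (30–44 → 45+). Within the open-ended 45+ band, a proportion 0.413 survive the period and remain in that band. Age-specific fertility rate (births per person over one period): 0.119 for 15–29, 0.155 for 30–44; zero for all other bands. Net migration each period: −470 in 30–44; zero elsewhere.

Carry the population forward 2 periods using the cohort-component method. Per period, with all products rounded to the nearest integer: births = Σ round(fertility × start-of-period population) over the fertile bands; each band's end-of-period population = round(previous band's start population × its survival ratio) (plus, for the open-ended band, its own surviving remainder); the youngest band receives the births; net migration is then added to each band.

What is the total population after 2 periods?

Numbering the bands 1..4 from youngest to oldest:
[period 1]
Births: 11000 × 0.119 = 1309 ; 10000 × 0.155 = 1550 ⇒ total 2859
Band 2: 6400 × 0.962 = 6157
Band 3: 11000 × 0.968 = 10648
Band 4: 10000 × 0.962 + 16400 × 0.413 = 9620 + 6773 = 16393
Net migration: Band 3 − 470 → 10178
Giving 2859 / 6157 / 10178 / 16393.
[period 2]
Births: 6157 × 0.119 = 733 ; 10178 × 0.155 = 1578 ⇒ total 2311
Band 2: 2859 × 0.962 = 2750
Band 3: 6157 × 0.968 = 5960
Band 4: 10178 × 0.962 + 16393 × 0.413 = 9791 + 6770 = 16561
Net migration: Band 3 − 470 → 5490
Giving 2311 / 2750 / 5490 / 16561.
Total after period 2: 2311 + 2750 + 5490 + 16561 = 27112

27112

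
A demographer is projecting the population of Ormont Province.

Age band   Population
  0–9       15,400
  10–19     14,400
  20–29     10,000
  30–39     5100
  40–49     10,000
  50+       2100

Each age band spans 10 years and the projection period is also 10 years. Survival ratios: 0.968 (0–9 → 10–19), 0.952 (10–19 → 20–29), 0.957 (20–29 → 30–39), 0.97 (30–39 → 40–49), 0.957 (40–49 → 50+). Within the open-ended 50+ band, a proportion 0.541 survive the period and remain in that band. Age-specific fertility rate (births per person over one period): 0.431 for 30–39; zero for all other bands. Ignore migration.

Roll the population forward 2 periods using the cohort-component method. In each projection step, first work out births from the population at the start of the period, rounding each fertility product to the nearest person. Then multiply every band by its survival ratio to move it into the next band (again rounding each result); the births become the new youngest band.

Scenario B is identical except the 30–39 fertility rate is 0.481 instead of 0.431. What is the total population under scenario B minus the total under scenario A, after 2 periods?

725

After projecting period 1:
Births: 5100 × 0.431 = 2198
10–19: 15400 × 0.968 = 14907
20–29: 14400 × 0.952 = 13709
30–39: 10000 × 0.957 = 9570
40–49: 5100 × 0.97 = 4947
50+: 10000 × 0.957 + 2100 × 0.541 = 9570 + 1136 = 10706
End of period: [2198, 14907, 13709, 9570, 4947, 10706]
After projecting period 2:
Births: 9570 × 0.431 = 4125
10–19: 2198 × 0.968 = 2128
20–29: 14907 × 0.952 = 14191
30–39: 13709 × 0.957 = 13120
40–49: 9570 × 0.97 = 9283
50+: 4947 × 0.957 + 10706 × 0.541 = 4734 + 5792 = 10526
End of period: [4125, 2128, 14191, 13120, 9283, 10526]
Scenario A total after 2 periods: 53373
Scenario B projection —
After projecting period 1:
Births: 5100 × 0.481 = 2453
10–19: 15400 × 0.968 = 14907
20–29: 14400 × 0.952 = 13709
30–39: 10000 × 0.957 = 9570
40–49: 5100 × 0.97 = 4947
50+: 10000 × 0.957 + 2100 × 0.541 = 9570 + 1136 = 10706
End of period: [2453, 14907, 13709, 9570, 4947, 10706]
After projecting period 2:
Births: 9570 × 0.481 = 4603
10–19: 2453 × 0.968 = 2375
20–29: 14907 × 0.952 = 14191
30–39: 13709 × 0.957 = 13120
40–49: 9570 × 0.97 = 9283
50+: 4947 × 0.957 + 10706 × 0.541 = 4734 + 5792 = 10526
End of period: [4603, 2375, 14191, 13120, 9283, 10526]
Scenario B total after 2 periods: 54098
Difference B − A = 54098 − 53373 = 725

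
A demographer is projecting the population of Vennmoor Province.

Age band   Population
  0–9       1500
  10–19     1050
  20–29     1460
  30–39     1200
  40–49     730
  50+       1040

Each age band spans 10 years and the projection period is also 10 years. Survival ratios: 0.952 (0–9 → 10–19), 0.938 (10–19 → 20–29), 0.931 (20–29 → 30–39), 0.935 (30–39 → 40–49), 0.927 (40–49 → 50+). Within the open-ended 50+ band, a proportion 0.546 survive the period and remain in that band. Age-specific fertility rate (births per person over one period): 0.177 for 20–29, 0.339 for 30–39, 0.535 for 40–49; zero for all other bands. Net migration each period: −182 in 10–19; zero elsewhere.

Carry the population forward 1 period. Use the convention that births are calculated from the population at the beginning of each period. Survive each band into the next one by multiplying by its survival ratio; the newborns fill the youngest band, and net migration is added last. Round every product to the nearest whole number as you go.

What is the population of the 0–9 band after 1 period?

1056

Numbering the bands 1..6 from youngest to oldest:
— Period 1 —
Births: 1460 × 0.177 = 258 ; 1200 × 0.339 = 407 ; 730 × 0.535 = 391 → 1056
Band 2: 1500 × 0.952 = 1428
Band 3: 1050 × 0.938 = 985
Band 4: 1460 × 0.931 = 1359
Band 5: 1200 × 0.935 = 1122
Band 6: 730 × 0.927 + 1040 × 0.546 = 677 + 568 = 1245
Net migration: Band 2 − 182 → 1246
Population now: 0–9=1056, 10–19=1246, 20–29=985, 30–39=1359, 40–49=1122, 50+=1245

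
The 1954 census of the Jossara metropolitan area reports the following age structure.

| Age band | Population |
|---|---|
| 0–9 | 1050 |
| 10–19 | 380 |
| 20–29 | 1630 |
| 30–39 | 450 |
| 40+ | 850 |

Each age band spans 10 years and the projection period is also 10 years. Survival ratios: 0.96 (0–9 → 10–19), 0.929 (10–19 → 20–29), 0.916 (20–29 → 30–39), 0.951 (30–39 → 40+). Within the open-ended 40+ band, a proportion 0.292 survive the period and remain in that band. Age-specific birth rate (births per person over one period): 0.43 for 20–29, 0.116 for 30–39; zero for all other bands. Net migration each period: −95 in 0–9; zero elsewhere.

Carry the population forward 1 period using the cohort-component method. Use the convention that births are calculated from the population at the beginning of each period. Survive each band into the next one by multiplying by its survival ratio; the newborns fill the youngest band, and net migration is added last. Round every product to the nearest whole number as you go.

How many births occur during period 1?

753

— Period 1 —
Births: 1630 × 0.43 = 701 ; 450 × 0.116 = 52 — total 753
10–19: 1050 × 0.96 = 1008
20–29: 380 × 0.929 = 353
30–39: 1630 × 0.916 = 1493
40+: 450 × 0.951 + 850 × 0.292 = 428 + 248 = 676
Net migration: 0–9 − 95 → 658
End of period: [658, 1008, 353, 1493, 676]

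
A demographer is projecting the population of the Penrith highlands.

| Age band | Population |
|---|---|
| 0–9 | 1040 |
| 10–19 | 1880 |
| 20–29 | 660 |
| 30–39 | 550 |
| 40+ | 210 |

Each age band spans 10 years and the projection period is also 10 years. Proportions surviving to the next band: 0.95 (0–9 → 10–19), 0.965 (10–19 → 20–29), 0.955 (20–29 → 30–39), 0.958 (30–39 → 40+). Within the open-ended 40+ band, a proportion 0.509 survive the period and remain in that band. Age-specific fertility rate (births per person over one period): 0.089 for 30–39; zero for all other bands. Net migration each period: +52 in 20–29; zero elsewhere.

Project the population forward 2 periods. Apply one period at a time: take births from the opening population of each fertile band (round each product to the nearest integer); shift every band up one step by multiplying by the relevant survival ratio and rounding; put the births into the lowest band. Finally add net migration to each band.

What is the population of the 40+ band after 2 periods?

927

(Groups numbered youngest = 1 to oldest = 5.)
Period 1.
Births: 550 × 0.089 = 49
Group 2: 1040 × 0.95 = 988
Group 3: 1880 × 0.965 = 1814
Group 4: 660 × 0.955 = 630
Group 5: 550 × 0.958 + 210 × 0.509 = 527 + 107 = 634
Net migration: Group 3 + 52 → 1866
→ [49, 988, 1866, 630, 634]
Period 2.
Births: 630 × 0.089 = 56
Group 2: 49 × 0.95 = 47
Group 3: 988 × 0.965 = 953
Group 4: 1866 × 0.955 = 1782
Group 5: 630 × 0.958 + 634 × 0.509 = 604 + 323 = 927
Net migration: Group 3 + 52 → 1005
→ [56, 47, 1005, 1782, 927]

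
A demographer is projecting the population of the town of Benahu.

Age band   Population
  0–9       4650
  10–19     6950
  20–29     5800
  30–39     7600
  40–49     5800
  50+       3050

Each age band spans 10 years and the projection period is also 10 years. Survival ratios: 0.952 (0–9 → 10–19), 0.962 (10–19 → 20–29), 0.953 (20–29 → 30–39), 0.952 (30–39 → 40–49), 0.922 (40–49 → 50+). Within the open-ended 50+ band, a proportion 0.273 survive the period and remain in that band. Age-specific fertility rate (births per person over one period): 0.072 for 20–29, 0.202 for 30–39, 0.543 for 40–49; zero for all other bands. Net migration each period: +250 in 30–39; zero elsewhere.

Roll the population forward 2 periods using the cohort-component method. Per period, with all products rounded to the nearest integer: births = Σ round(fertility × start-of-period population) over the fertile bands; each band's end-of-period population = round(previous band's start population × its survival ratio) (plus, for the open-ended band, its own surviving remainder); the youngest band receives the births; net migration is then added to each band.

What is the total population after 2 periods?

35173

Let group 1 be 0–9 through group 6 = 50+.
— Period 1 —
Births: 5800 × 0.072 = 418  |  7600 × 0.202 = 1535  |  5800 × 0.543 = 3149 → 5102
Group 2: 4650 × 0.952 = 4427
Group 3: 6950 × 0.962 = 6686
Group 4: 5800 × 0.953 = 5527
Group 5: 7600 × 0.952 = 7235
Group 6: 5800 × 0.922 + 3050 × 0.273 = 5348 + 833 = 6181
Net migration: Group 4 + 250 → 5777
End of period: [5102, 4427, 6686, 5777, 7235, 6181]
— Period 2 —
Births: 6686 × 0.072 = 481  |  5777 × 0.202 = 1167  |  7235 × 0.543 = 3929 → 5577
Group 2: 5102 × 0.952 = 4857
Group 3: 4427 × 0.962 = 4259
Group 4: 6686 × 0.953 = 6372
Group 5: 5777 × 0.952 = 5500
Group 6: 7235 × 0.922 + 6181 × 0.273 = 6671 + 1687 = 8358
Net migration: Group 4 + 250 → 6622
End of period: [5577, 4857, 4259, 6622, 5500, 8358]
Total after period 2: 5577 + 4857 + 4259 + 6622 + 5500 + 8358 = 35173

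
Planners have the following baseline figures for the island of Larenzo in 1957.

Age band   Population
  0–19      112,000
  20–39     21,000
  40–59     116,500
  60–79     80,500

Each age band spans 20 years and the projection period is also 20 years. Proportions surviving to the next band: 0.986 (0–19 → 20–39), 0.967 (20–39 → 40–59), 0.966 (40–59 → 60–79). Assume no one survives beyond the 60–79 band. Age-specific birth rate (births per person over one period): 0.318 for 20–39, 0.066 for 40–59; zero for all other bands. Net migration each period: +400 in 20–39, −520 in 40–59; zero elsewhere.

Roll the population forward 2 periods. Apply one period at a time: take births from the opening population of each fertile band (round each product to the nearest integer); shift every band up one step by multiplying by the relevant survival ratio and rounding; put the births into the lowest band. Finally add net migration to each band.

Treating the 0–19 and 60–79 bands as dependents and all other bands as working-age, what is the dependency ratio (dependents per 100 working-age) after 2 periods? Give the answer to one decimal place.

45.9

Numbering the bands 1..4 from youngest to oldest:
— Period 1 —
Births: 21000 × 0.318 = 6678, 116500 × 0.066 = 7689 — total 14367
Band 2: 112000 × 0.986 = 110432
Band 3: 21000 × 0.967 = 20307
Band 4: 116500 × 0.966 = 112539
Net migration: Band 2 + 400 → 110832; Band 3 − 520 → 19787
→ [14367, 110832, 19787, 112539]
— Period 2 —
Births: 110832 × 0.318 = 35245, 19787 × 0.066 = 1306 — total 36551
Band 2: 14367 × 0.986 = 14166
Band 3: 110832 × 0.967 = 107175
Band 4: 19787 × 0.966 = 19114
Net migration: Band 2 + 400 → 14566; Band 3 − 520 → 106655
→ [36551, 14566, 106655, 19114]
Dependents (band 0–19 + band 60–79) = 36551 + 19114 = 55665; working-age = 121221; ratio = 55665/121221 × 100 = 45.9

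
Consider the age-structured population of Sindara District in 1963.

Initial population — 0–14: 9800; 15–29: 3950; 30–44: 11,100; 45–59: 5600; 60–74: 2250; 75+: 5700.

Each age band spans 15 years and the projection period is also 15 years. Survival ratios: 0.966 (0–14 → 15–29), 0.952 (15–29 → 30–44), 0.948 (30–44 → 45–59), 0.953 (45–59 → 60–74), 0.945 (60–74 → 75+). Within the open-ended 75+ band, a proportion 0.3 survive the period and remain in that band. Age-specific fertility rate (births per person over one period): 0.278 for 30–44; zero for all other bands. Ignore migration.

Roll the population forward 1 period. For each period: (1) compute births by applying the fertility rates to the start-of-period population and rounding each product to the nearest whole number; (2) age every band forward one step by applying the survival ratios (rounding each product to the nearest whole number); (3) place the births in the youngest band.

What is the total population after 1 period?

Numbering the bands 1..6 from youngest to oldest:
Period 1.
Births: 11100 × 0.278 = 3086
Band 2: 9800 × 0.966 = 9467
Band 3: 3950 × 0.952 = 3760
Band 4: 11100 × 0.948 = 10523
Band 5: 5600 × 0.953 = 5337
Band 6: 2250 × 0.945 + 5700 × 0.3 = 2126 + 1710 = 3836
→ [3086, 9467, 3760, 10523, 5337, 3836]
Total after period 1: 3086 + 9467 + 3760 + 10523 + 5337 + 3836 = 36009

36009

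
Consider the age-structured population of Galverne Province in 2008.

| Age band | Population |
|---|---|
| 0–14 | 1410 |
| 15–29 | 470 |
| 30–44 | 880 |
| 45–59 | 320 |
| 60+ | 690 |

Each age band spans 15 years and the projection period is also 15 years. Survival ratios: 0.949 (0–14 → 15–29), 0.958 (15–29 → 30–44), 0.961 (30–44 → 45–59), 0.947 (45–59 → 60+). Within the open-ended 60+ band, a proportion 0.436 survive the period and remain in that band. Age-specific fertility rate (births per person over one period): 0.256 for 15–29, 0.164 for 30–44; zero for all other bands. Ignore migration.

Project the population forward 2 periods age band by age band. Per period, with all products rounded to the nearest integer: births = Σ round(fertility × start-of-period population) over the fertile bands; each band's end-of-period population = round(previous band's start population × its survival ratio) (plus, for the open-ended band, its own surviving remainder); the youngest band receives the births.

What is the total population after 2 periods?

3446

After projecting period 1:
Births: 470 × 0.256 = 120 ; 880 × 0.164 = 144 ⇒ total 264
15–29: 1410 × 0.949 = 1338
30–44: 470 × 0.958 = 450
45–59: 880 × 0.961 = 846
60+: 320 × 0.947 + 690 × 0.436 = 303 + 301 = 604
End of period: [264, 1338, 450, 846, 604]
After projecting period 2:
Births: 1338 × 0.256 = 343 ; 450 × 0.164 = 74 ⇒ total 417
15–29: 264 × 0.949 = 251
30–44: 1338 × 0.958 = 1282
45–59: 450 × 0.961 = 432
60+: 846 × 0.947 + 604 × 0.436 = 801 + 263 = 1064
End of period: [417, 251, 1282, 432, 1064]
Total after period 2: 417 + 251 + 1282 + 432 + 1064 = 3446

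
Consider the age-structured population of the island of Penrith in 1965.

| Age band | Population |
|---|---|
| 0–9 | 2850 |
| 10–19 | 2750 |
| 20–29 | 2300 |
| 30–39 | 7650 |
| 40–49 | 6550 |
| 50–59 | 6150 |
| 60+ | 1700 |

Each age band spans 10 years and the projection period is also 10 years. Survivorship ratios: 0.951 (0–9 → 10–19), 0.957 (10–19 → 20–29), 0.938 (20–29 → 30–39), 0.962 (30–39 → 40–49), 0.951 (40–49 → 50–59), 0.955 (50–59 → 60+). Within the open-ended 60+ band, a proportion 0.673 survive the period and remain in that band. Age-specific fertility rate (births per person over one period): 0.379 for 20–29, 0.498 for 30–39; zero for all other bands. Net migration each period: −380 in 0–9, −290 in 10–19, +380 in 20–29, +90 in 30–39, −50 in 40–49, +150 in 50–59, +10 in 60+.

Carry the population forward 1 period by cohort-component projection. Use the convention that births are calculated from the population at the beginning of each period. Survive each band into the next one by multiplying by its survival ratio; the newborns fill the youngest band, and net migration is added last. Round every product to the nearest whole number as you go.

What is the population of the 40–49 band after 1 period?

Let group 1 be 0–9 through group 7 = 60+.
[period 1]
Births: 2300 * 0.379 = 872, 7650 * 0.498 = 3810 — total 4682
Group 2: 2850 * 0.951 = 2710
Group 3: 2750 * 0.957 = 2632
Group 4: 2300 * 0.938 = 2157
Group 5: 7650 * 0.962 = 7359
Group 6: 6550 * 0.951 = 6229
Group 7: 6150 * 0.955 + 1700 * 0.673 = 5873 + 1144 = 7017
Net migration: Group 1 − 380 → 4302; Group 2 − 290 → 2420; Group 3 + 380 → 3012; Group 4 + 90 → 2247; Group 5 − 50 → 7309; Group 6 + 150 → 6379; Group 7 + 10 → 7027
End of period: [4302, 2420, 3012, 2247, 7309, 6379, 7027]

7309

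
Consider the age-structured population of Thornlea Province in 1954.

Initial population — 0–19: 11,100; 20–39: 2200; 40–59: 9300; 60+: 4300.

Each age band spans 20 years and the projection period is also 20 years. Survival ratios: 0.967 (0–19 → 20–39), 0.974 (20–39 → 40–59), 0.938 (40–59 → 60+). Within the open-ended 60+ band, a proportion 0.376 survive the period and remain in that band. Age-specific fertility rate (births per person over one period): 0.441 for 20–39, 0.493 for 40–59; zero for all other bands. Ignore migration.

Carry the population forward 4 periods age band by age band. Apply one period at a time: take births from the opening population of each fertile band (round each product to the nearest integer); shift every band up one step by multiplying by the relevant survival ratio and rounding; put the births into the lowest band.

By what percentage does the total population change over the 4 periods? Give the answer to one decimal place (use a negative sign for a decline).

1.1

Numbering the groups 1..4 from youngest to oldest:
Period 1.
Births: 2200 * 0.441 = 970  |  9300 * 0.493 = 4585 → total 5555
Group 2: 11100 * 0.967 = 10734
Group 3: 2200 * 0.974 = 2143
Group 4: 9300 * 0.938 + 4300 * 0.376 = 8723 + 1617 = 10340
→ [5555, 10734, 2143, 10340]
Period 2.
Births: 10734 * 0.441 = 4734  |  2143 * 0.493 = 1056 → total 5790
Group 2: 5555 * 0.967 = 5372
Group 3: 10734 * 0.974 = 10455
Group 4: 2143 * 0.938 + 10340 * 0.376 = 2010 + 3888 = 5898
→ [5790, 5372, 10455, 5898]
Period 3.
Births: 5372 * 0.441 = 2369  |  10455 * 0.493 = 5154 → total 7523
Group 2: 5790 * 0.967 = 5599
Group 3: 5372 * 0.974 = 5232
Group 4: 10455 * 0.938 + 5898 * 0.376 = 9807 + 2218 = 12025
→ [7523, 5599, 5232, 12025]
Period 4.
Births: 5599 * 0.441 = 2469  |  5232 * 0.493 = 2579 → total 5048
Group 2: 7523 * 0.967 = 7275
Group 3: 5599 * 0.974 = 5453
Group 4: 5232 * 0.938 + 12025 * 0.376 = 4908 + 4521 = 9429
→ [5048, 7275, 5453, 9429]
Total: 26900 → 27205; change = 305; percentage change = 1.1%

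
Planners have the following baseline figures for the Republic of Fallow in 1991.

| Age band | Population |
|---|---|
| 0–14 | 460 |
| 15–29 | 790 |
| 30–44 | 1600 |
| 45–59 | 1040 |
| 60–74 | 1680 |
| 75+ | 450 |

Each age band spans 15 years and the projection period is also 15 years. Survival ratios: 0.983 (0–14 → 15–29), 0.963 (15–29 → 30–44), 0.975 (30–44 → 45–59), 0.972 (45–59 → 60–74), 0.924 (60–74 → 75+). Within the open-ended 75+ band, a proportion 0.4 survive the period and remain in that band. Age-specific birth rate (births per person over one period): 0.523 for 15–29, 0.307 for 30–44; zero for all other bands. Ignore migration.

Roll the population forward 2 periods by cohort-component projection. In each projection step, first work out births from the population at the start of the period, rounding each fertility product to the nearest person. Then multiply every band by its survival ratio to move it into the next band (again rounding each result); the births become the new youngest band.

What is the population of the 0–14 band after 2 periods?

470

Period 1:
Births: 790 × 0.523 = 413  |  1600 × 0.307 = 491 → total 904
15–29: 460 × 0.983 = 452
30–44: 790 × 0.963 = 761
45–59: 1600 × 0.975 = 1560
60–74: 1040 × 0.972 = 1011
75+: 1680 × 0.924 + 450 × 0.4 = 1552 + 180 = 1732
Population now: 0–14=904, 15–29=452, 30–44=761, 45–59=1560, 60–74=1011, 75+=1732
Period 2:
Births: 452 × 0.523 = 236  |  761 × 0.307 = 234 → total 470
15–29: 904 × 0.983 = 889
30–44: 452 × 0.963 = 435
45–59: 761 × 0.975 = 742
60–74: 1560 × 0.972 = 1516
75+: 1011 × 0.924 + 1732 × 0.4 = 934 + 693 = 1627
Population now: 0–14=470, 15–29=889, 30–44=435, 45–59=742, 60–74=1516, 75+=1627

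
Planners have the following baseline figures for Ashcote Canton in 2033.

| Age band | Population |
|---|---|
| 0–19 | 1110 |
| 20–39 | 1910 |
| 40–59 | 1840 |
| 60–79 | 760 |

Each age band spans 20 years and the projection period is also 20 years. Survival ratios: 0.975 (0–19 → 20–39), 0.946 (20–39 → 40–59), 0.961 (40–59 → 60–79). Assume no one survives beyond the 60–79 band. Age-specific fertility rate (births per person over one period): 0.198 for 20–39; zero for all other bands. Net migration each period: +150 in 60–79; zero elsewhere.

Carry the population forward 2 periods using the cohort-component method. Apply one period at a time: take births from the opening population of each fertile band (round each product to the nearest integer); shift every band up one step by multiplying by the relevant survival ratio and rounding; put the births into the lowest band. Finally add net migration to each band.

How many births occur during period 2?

214

Numbering the bands 1..4 from youngest to oldest:
— Period 1 —
Births: 1910 × 0.198 = 378
Band 2: 1110 × 0.975 = 1082
Band 3: 1910 × 0.946 = 1807
Band 4: 1840 × 0.961 = 1768
Net migration: Band 4 + 150 → 1918
Giving 378 / 1082 / 1807 / 1918.
— Period 2 —
Births: 1082 × 0.198 = 214
Band 2: 378 × 0.975 = 369
Band 3: 1082 × 0.946 = 1024
Band 4: 1807 × 0.961 = 1737
Net migration: Band 4 + 150 → 1887
Giving 214 / 369 / 1024 / 1887.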